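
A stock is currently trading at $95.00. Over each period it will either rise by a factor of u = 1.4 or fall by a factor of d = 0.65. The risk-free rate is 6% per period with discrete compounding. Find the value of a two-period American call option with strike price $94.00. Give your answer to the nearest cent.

Risk-neutral probability p = (1 + 0.06 − 0.65)/(1.4 − 0.65) = 0.4100/0.7500 = 0.5467
Terminal stock prices: S_uu = 186.2, S_ud = 86.45, S_dd = 40.14
Terminal payoffs (S − K): max(92.2, 0) = 92.2, max(-7.55, 0) = 0, max(-53.86, 0) = 0
Node u (S = 133): continuation = 1/1.06·[0.5467·92.2000 + 0.4533·0.0000] = 47.5497; exercise value = 39.0000 ≤ continuation, so V_u = 47.5497
Node d (S = 61.75): continuation = 1/1.06·[0.5467·0.0000 + 0.4533·0.0000] = 0.0000; exercise value = 0.0000 ≤ continuation, so V_d = 0.0000
Node 0 (S = 95): continuation = 1/1.06·[0.5467·47.5497 + 0.4533·0.0000] = 24.5225; exercise value = 1.0000 ≤ continuation, so V_0 = 24.5225

$24.52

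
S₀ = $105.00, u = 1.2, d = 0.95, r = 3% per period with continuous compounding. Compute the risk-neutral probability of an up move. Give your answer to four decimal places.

Risk-neutral probability p = (e^0.03 − 0.95)/(1.2 − 0.95) = 0.0805/0.2500 = 0.3218

p = 0.3218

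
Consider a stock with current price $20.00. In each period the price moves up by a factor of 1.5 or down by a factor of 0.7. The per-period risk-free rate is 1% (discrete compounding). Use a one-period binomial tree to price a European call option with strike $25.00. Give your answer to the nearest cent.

$1.92

Risk-neutral probability p = (1 + 0.01 − 0.7)/(1.5 − 0.7) = 0.3100/0.8000 = 0.3875
Terminal stock prices: S_u = 30, S_d = 14
Terminal payoffs (S − K): max(5, 0) = 5, max(-11, 0) = 0
Node 0 (S = 20): V_0 = 1/1.01·[0.3875·5.0000 + 0.6125·0.0000] = 1.9183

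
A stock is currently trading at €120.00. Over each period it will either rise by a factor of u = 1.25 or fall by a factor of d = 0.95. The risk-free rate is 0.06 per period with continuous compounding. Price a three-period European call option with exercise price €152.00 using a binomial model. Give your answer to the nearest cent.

Risk-neutral probability p = (e^0.06 − 0.95)/(1.25 − 0.95) = 0.1118/0.3000 = 0.3728
Terminal stock prices: S_uuu = 234.4, S_uud = 178.1, S_udd = 135.4, S_ddd = 102.9
Terminal payoffs (S − K): max(82.38, 0) = 82.38, max(26.12, 0) = 26.12, max(-16.62, 0) = 0, max(-49.12, 0) = 0
Node uu (S = 187.5): V_uu = e^(−0.06)·[0.3728·82.3750 + 0.6272·26.1250] = 44.3518
Node ud (S = 142.5): V_ud = e^(−0.06)·[0.3728·26.1250 + 0.6272·0.0000] = 9.1719
Node dd (S = 108.3): V_dd = e^(−0.06)·[0.3728·0.0000 + 0.6272·0.0000] = 0.0000
Node u (S = 150): V_u = e^(−0.06)·[0.3728·44.3518 + 0.6272·9.1719] = 20.9887
Node d (S = 114): V_d = e^(−0.06)·[0.3728·9.1719 + 0.6272·0.0000] = 3.2201
Node 0 (S = 120): V_0 = e^(−0.06)·[0.3728·20.9887 + 0.6272·3.2201] = 9.2707

€9.27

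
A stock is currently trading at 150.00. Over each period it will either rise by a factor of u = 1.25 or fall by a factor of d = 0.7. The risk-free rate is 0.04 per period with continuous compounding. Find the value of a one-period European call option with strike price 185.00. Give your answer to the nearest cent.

1.49

Risk-neutral probability p = (e^0.04 − 0.7)/(1.25 − 0.7) = 0.3408/0.5500 = 0.6197
Terminal stock prices: S_u = 187.5, S_d = 105
Terminal payoffs (S − K): max(2.5, 0) = 2.5, max(-80, 0) = 0
Node 0 (S = 150): V_0 = e^(−0.04)·[0.6197·2.5000 + 0.3803·0.0000] = 1.4884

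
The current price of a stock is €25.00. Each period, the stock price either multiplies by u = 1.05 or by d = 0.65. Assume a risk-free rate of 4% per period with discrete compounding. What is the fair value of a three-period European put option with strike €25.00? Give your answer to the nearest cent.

Risk-neutral probability p = (1 + 0.04 − 0.65)/(1.05 − 0.65) = 0.3900/0.4000 = 0.9750
Terminal stock prices: S_uuu = 28.94, S_uud = 17.92, S_udd = 11.09, S_ddd = 6.866
Terminal payoffs (K − S): max(-3.941, 0) = 0, max(7.084, 0) = 7.084, max(13.91, 0) = 13.91, max(18.13, 0) = 18.13
Node uu (S = 27.56): V_uu = 1/1.04·[0.9750·0.0000 + 0.0250·7.0844] = 0.1703
Node ud (S = 17.06): V_ud = 1/1.04·[0.9750·7.0844 + 0.0250·13.9094] = 6.9760
Node dd (S = 10.56): V_dd = 1/1.04·[0.9750·13.9094 + 0.0250·18.1344] = 13.4760
Node u (S = 26.25): V_u = 1/1.04·[0.9750·0.1703 + 0.0250·6.9760] = 0.3273
Node d (S = 16.25): V_d = 1/1.04·[0.9750·6.9760 + 0.0250·13.4760] = 6.8639
Node 0 (S = 25): V_0 = 1/1.04·[0.9750·0.3273 + 0.0250·6.8639] = 0.4719

€0.47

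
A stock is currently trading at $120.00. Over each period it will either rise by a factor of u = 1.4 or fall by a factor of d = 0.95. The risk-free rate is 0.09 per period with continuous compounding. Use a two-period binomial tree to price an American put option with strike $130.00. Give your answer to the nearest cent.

Risk-neutral probability p = (e^0.09 − 0.95)/(1.4 − 0.95) = 0.1442/0.4500 = 0.3204
Terminal stock prices: S_uu = 235.2, S_ud = 159.6, S_dd = 108.3
Terminal payoffs (K − S): max(-105.2, 0) = 0, max(-29.6, 0) = 0, max(21.7, 0) = 21.7
Node u (S = 168): continuation = e^(−0.09)·[0.3204·0.0000 + 0.6796·0.0000] = 0.0000; exercise value = 0.0000 ≤ continuation, so V_u = 0.0000
Node d (S = 114): continuation = e^(−0.09)·[0.3204·0.0000 + 0.6796·21.7000] = 13.4783; exercise value = 16.0000 > continuation, so V_d = 16.0000 (exercise)
Node 0 (S = 120): continuation = e^(−0.09)·[0.3204·0.0000 + 0.6796·16.0000] = 9.9379; exercise value = 10.0000 > continuation, so V_0 = 10.0000 (exercise)

$10.00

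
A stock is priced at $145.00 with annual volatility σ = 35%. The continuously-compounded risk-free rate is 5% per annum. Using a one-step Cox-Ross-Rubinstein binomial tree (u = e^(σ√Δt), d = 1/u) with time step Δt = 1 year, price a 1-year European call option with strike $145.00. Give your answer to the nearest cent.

CRR parameters: u = e^(σ√Δt) = e^(0.35·√1) = 1.4191, d = 1/u = 0.7047
Per-period rate: rΔt = 0.05·1 = 0.05, so R = e^0.05 = 1.0513
Risk-neutral probability p = (e^0.05 − 0.7047)/(1.4191 − 0.7047) = 0.3466/0.7144 = 0.4852
Terminal stock prices: S_u = 205.8, S_d = 102.2
Terminal payoffs (S − K): max(60.76, 0) = 60.76, max(-42.82, 0) = 0
Node 0 (S = 145): V_0 = e^(−0.05)·[0.4852·60.7648 + 0.5148·0.0000] = 28.0424

$28.04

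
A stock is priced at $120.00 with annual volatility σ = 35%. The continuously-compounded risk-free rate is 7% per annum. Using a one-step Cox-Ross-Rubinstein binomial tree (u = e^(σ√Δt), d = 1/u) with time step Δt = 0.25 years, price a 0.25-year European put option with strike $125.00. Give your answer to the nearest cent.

$11.77

CRR parameters: u = e^(σ√Δt) = e^(0.35·√0.25) = 1.1912, d = 1/u = 0.8395
Per-period rate: rΔt = 0.07·0.25 = 0.0175, so R = e^0.0175 = 1.0177
Risk-neutral probability p = (e^0.0175 − 0.8395)/(1.1912 − 0.8395) = 0.1782/0.3518 = 0.5065
Terminal stock prices: S_u = 142.9, S_d = 100.7
Terminal payoffs (K − S): max(-17.95, 0) = 0, max(24.27, 0) = 24.27
Node 0 (S = 120): V_0 = e^(−0.0175)·[0.5065·0.0000 + 0.4935·24.2652] = 11.7660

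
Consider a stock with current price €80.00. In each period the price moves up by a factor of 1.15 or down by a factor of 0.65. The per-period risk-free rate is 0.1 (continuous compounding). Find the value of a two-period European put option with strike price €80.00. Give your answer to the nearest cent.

Risk-neutral probability p = (e^0.1 − 0.65)/(1.15 − 0.65) = 0.4552/0.5000 = 0.9103
Terminal stock prices: S_uu = 105.8, S_ud = 59.8, S_dd = 33.8
Terminal payoffs (K − S): max(-25.8, 0) = 0, max(20.2, 0) = 20.2, max(46.2, 0) = 46.2
Node u (S = 92): V_u = e^(−0.1)·[0.9103·0.0000 + 0.0897·20.2000] = 1.6387
Node d (S = 52): V_d = e^(−0.1)·[0.9103·20.2000 + 0.0897·46.2000] = 20.3870
Node 0 (S = 80): V_0 = e^(−0.1)·[0.9103·1.6387 + 0.0897·20.3870] = 3.0038

€3.00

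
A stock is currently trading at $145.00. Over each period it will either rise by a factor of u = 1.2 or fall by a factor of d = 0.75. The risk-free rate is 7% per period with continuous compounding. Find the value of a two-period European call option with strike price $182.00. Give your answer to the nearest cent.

$11.97

Risk-neutral probability p = (e^0.07 − 0.75)/(1.2 − 0.75) = 0.3225/0.4500 = 0.7167
Terminal stock prices: S_uu = 208.8, S_ud = 130.5, S_dd = 81.56
Terminal payoffs (S − K): max(26.8, 0) = 26.8, max(-51.5, 0) = 0, max(-100.4, 0) = 0
Node u (S = 174): V_u = e^(−0.07)·[0.7167·26.8000 + 0.2833·0.0000] = 17.9086
Node d (S = 108.8): V_d = e^(−0.07)·[0.7167·0.0000 + 0.2833·0.0000] = 0.0000
Node 0 (S = 145): V_0 = e^(−0.07)·[0.7167·17.9086 + 0.2833·0.0000] = 11.9671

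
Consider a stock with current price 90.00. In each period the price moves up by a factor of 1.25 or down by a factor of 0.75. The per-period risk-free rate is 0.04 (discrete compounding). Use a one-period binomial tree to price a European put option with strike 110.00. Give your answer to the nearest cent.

Risk-neutral probability p = (1 + 0.04 − 0.75)/(1.25 − 0.75) = 0.2900/0.5000 = 0.5800
Terminal stock prices: S_u = 112.5, S_d = 67.5
Terminal payoffs (K − S): max(-2.5, 0) = 0, max(42.5, 0) = 42.5
Node 0 (S = 90): V_0 = 1/1.04·[0.5800·0.0000 + 0.4200·42.5000] = 17.1635

17.16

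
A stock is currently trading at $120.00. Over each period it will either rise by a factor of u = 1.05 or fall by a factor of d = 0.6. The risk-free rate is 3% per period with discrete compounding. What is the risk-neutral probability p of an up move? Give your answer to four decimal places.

Risk-neutral probability p = (1 + 0.03 − 0.6)/(1.05 − 0.6) = 0.4300/0.4500 = 0.9556

p = 0.9556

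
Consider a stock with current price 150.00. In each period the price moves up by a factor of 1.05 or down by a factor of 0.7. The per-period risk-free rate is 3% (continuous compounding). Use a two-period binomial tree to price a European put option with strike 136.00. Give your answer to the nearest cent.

Risk-neutral probability p = (e^0.03 − 0.7)/(1.05 − 0.7) = 0.3305/0.3500 = 0.9442
Terminal stock prices: S_uu = 165.4, S_ud = 110.2, S_dd = 73.5
Terminal payoffs (K − S): max(-29.38, 0) = 0, max(25.75, 0) = 25.75, max(62.5, 0) = 62.5
Node u (S = 157.5): V_u = e^(−0.03)·[0.9442·0.0000 + 0.0558·25.7500] = 1.3955
Node d (S = 105): V_d = e^(−0.03)·[0.9442·25.7500 + 0.0558·62.5000] = 26.9806
Node 0 (S = 150): V_0 = e^(−0.03)·[0.9442·1.3955 + 0.0558·26.9806] = 2.7408

2.74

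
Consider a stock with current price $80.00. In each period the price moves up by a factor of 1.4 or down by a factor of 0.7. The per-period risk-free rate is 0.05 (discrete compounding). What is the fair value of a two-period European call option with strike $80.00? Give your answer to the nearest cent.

Risk-neutral probability p = (1 + 0.05 − 0.7)/(1.4 − 0.7) = 0.3500/0.7000 = 0.5000
Terminal stock prices: S_uu = 156.8, S_ud = 78.4, S_dd = 39.2
Terminal payoffs (S − K): max(76.8, 0) = 76.8, max(-1.6, 0) = 0, max(-40.8, 0) = 0
Node u (S = 112): V_u = 1/1.05·[0.5000·76.8000 + 0.5000·0.0000] = 36.5714
Node d (S = 56): V_d = 1/1.05·[0.5000·0.0000 + 0.5000·0.0000] = 0.0000
Node 0 (S = 80): V_0 = 1/1.05·[0.5000·36.5714 + 0.5000·0.0000] = 17.4150

$17.41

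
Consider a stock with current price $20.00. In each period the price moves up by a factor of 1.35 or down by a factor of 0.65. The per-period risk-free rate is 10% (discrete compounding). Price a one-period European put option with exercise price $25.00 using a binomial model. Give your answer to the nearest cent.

Risk-neutral probability p = (1 + 0.1 − 0.65)/(1.35 − 0.65) = 0.4500/0.7000 = 0.6429
Terminal stock prices: S_u = 27, S_d = 13
Terminal payoffs (K − S): max(-2, 0) = 0, max(12, 0) = 12
Node 0 (S = 20): V_0 = 1/1.1·[0.6429·0.0000 + 0.3571·12.0000] = 3.8961

$3.90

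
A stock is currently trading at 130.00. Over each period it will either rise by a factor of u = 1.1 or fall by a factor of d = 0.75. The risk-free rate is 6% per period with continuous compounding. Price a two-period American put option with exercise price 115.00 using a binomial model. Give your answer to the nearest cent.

Risk-neutral probability p = (e^0.06 − 0.75)/(1.1 − 0.75) = 0.3118/0.3500 = 0.8910
Terminal stock prices: S_uu = 157.3, S_ud = 107.2, S_dd = 73.12
Terminal payoffs (K − S): max(-42.3, 0) = 0, max(7.75, 0) = 7.75, max(41.88, 0) = 41.88
Node u (S = 143): continuation = e^(−0.06)·[0.8910·0.0000 + 0.1090·7.7500] = 0.7958; exercise value = 0.0000 ≤ continuation, so V_u = 0.7958
Node d (S = 97.5): continuation = e^(−0.06)·[0.8910·7.7500 + 0.1090·41.8750] = 10.8029; exercise value = 17.5000 > continuation, so V_d = 17.5000 (exercise)
Node 0 (S = 130): continuation = e^(−0.06)·[0.8910·0.7958 + 0.1090·17.5000] = 2.4648; exercise value = 0.0000 ≤ continuation, so V_0 = 2.4648

2.46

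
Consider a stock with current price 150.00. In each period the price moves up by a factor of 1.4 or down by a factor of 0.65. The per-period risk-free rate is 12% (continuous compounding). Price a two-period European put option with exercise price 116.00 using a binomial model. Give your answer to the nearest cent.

Risk-neutral probability p = (e^0.12 − 0.65)/(1.4 − 0.65) = 0.4775/0.7500 = 0.6367
Terminal stock prices: S_uu = 294, S_ud = 136.5, S_dd = 63.38
Terminal payoffs (K − S): max(-178, 0) = 0, max(-20.5, 0) = 0, max(52.62, 0) = 52.62
Node u (S = 210): V_u = e^(−0.12)·[0.6367·0.0000 + 0.3633·0.0000] = 0.0000
Node d (S = 97.5): V_d = e^(−0.12)·[0.6367·0.0000 + 0.3633·52.6250] = 16.9585
Node 0 (S = 150): V_0 = e^(−0.12)·[0.6367·0.0000 + 0.3633·16.9585] = 5.4649

5.46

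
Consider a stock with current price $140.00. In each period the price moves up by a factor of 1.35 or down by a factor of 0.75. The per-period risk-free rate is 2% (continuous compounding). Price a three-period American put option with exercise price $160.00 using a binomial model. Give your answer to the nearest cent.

Risk-neutral probability p = (e^0.02 − 0.75)/(1.35 − 0.75) = 0.2702/0.6000 = 0.4503
Terminal stock prices: S_uuu = 344.5, S_uud = 191.4, S_udd = 106.3, S_ddd = 59.06
Terminal payoffs (K − S): max(-184.5, 0) = 0, max(-31.36, 0) = 0, max(53.69, 0) = 53.69, max(100.9, 0) = 100.9
Node uu (S = 255.2): continuation = e^(−0.02)·[0.4503·0.0000 + 0.5497·0.0000] = 0.0000; exercise value = 0.0000 ≤ continuation, so V_uu = 0.0000
Node ud (S = 141.8): continuation = e^(−0.02)·[0.4503·0.0000 + 0.5497·53.6875] = 28.9258; exercise value = 18.2500 ≤ continuation, so V_ud = 28.9258
Node dd (S = 78.75): continuation = e^(−0.02)·[0.4503·53.6875 + 0.5497·100.9375] = 78.0818; exercise value = 81.2500 > continuation, so V_dd = 81.2500 (exercise)
Node u (S = 189): continuation = e^(−0.02)·[0.4503·0.0000 + 0.5497·28.9258] = 15.5846; exercise value = 0.0000 ≤ continuation, so V_u = 15.5846
Node d (S = 105): continuation = e^(−0.02)·[0.4503·28.9258 + 0.5497·81.2500] = 56.5443; exercise value = 55.0000 ≤ continuation, so V_d = 56.5443
Node 0 (S = 140): continuation = e^(−0.02)·[0.4503·15.5846 + 0.5497·56.5443] = 37.3443; exercise value = 20.0000 ≤ continuation, so V_0 = 37.3443

$37.34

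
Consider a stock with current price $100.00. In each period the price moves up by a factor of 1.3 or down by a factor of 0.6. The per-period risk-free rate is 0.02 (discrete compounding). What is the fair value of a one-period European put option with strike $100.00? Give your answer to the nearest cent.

$15.69

Risk-neutral probability p = (1 + 0.02 − 0.6)/(1.3 − 0.6) = 0.4200/0.7000 = 0.6000
Terminal stock prices: S_u = 130, S_d = 60
Terminal payoffs (K − S): max(-30, 0) = 0, max(40, 0) = 40
Node 0 (S = 100): V_0 = 1/1.02·[0.6000·0.0000 + 0.4000·40.0000] = 15.6863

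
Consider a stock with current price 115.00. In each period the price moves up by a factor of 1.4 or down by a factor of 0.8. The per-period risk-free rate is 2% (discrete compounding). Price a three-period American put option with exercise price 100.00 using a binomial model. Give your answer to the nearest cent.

Risk-neutral probability p = (1 + 0.02 − 0.8)/(1.4 − 0.8) = 0.2200/0.6000 = 0.3667
Terminal stock prices: S_uuu = 315.6, S_uud = 180.3, S_udd = 103, S_ddd = 58.88
Terminal payoffs (K − S): max(-215.6, 0) = 0, max(-80.32, 0) = 0, max(-3.04, 0) = 0, max(41.12, 0) = 41.12
Node uu (S = 225.4): continuation = 1/1.02·[0.3667·0.0000 + 0.6333·0.0000] = 0.0000; exercise value = 0.0000 ≤ continuation, so V_uu = 0.0000
Node ud (S = 128.8): continuation = 1/1.02·[0.3667·0.0000 + 0.6333·0.0000] = 0.0000; exercise value = 0.0000 ≤ continuation, so V_ud = 0.0000
Node dd (S = 73.6): continuation = 1/1.02·[0.3667·0.0000 + 0.6333·41.1200] = 25.5320; exercise value = 26.4000 > continuation, so V_dd = 26.4000 (exercise)
Node u (S = 161): continuation = 1/1.02·[0.3667·0.0000 + 0.6333·0.0000] = 0.0000; exercise value = 0.0000 ≤ continuation, so V_u = 0.0000
Node d (S = 92): continuation = 1/1.02·[0.3667·0.0000 + 0.6333·26.4000] = 16.3922; exercise value = 8.0000 ≤ continuation, so V_d = 16.3922
Node 0 (S = 115): continuation = 1/1.02·[0.3667·0.0000 + 0.6333·16.3922] = 10.1781; exercise value = 0.0000 ≤ continuation, so V_0 = 10.1781

10.18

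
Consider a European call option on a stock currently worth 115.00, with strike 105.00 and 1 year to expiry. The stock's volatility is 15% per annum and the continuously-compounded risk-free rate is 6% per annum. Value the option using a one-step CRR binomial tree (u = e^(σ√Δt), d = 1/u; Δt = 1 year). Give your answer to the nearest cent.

18.00

CRR parameters: u = e^(σ√Δt) = e^(0.15·√1) = 1.1618, d = 1/u = 0.8607
Per-period rate: rΔt = 0.06·1 = 0.06, so R = e^0.06 = 1.0618
Risk-neutral probability p = (e^0.06 − 0.8607)/(1.1618 − 0.8607) = 0.2011/0.3011 = 0.6679
Terminal stock prices: S_u = 133.6, S_d = 98.98
Terminal payoffs (S − K): max(28.61, 0) = 28.61, max(-6.019, 0) = 0
Node 0 (S = 115): V_0 = e^(−0.06)·[0.6679·28.6109 + 0.3321·0.0000] = 17.9970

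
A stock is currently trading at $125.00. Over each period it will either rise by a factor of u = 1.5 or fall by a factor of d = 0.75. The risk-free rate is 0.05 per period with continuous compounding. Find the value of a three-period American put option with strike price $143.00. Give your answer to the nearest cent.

$32.83

Risk-neutral probability p = (e^0.05 − 0.75)/(1.5 − 0.75) = 0.3013/0.7500 = 0.4017
Terminal stock prices: S_uuu = 421.9, S_uud = 210.9, S_udd = 105.5, S_ddd = 52.73
Terminal payoffs (K − S): max(-278.9, 0) = 0, max(-67.94, 0) = 0, max(37.53, 0) = 37.53, max(90.27, 0) = 90.27
Node uu (S = 281.2): continuation = e^(−0.05)·[0.4017·0.0000 + 0.5983·0.0000] = 0.0000; exercise value = 0.0000 ≤ continuation, so V_uu = 0.0000
Node ud (S = 140.6): continuation = e^(−0.05)·[0.4017·0.0000 + 0.5983·37.5312] = 21.3600; exercise value = 2.3750 ≤ continuation, so V_ud = 21.3600
Node dd (S = 70.31): continuation = e^(−0.05)·[0.4017·37.5312 + 0.5983·90.2656] = 65.7133; exercise value = 72.6875 > continuation, so V_dd = 72.6875 (exercise)
Node u (S = 187.5): continuation = e^(−0.05)·[0.4017·0.0000 + 0.5983·21.3600] = 12.1565; exercise value = 0.0000 ≤ continuation, so V_u = 12.1565
Node d (S = 93.75): continuation = e^(−0.05)·[0.4017·21.3600 + 0.5983·72.6875] = 49.5300; exercise value = 49.2500 ≤ continuation, so V_d = 49.5300
Node 0 (S = 125): continuation = e^(−0.05)·[0.4017·12.1565 + 0.5983·49.5300] = 32.8339; exercise value = 18.0000 ≤ continuation, so V_0 = 32.8339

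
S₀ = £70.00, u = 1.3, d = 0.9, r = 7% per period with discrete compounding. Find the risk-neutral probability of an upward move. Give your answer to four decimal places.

p = 0.4250

Risk-neutral probability p = (1 + 0.07 − 0.9)/(1.3 − 0.9) = 0.1700/0.4000 = 0.4250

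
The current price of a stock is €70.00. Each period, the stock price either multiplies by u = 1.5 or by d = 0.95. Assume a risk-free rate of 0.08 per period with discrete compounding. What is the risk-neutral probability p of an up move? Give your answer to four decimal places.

p = 0.2364

Risk-neutral probability p = (1 + 0.08 − 0.95)/(1.5 − 0.95) = 0.1300/0.5500 = 0.2364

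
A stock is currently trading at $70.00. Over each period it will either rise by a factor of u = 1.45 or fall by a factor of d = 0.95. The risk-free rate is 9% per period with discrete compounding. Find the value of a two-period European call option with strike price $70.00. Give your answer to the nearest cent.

$14.06

Risk-neutral probability p = (1 + 0.09 − 0.95)/(1.45 − 0.95) = 0.1400/0.5000 = 0.2800
Terminal stock prices: S_uu = 147.2, S_ud = 96.42, S_dd = 63.17
Terminal payoffs (S − K): max(77.18, 0) = 77.18, max(26.42, 0) = 26.42, max(-6.825, 0) = 0
Node u (S = 101.5): V_u = 1/1.09·[0.2800·77.1750 + 0.7200·26.4250] = 37.2798
Node d (S = 66.5): V_d = 1/1.09·[0.2800·26.4250 + 0.7200·0.0000] = 6.7881
Node 0 (S = 70): V_0 = 1/1.09·[0.2800·37.2798 + 0.7200·6.7881] = 14.0603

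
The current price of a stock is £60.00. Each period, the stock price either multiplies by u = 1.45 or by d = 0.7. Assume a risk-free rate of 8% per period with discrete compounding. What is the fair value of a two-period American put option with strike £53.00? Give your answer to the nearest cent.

Risk-neutral probability p = (1 + 0.08 − 0.7)/(1.45 − 0.7) = 0.3800/0.7500 = 0.5067
Terminal stock prices: S_uu = 126.2, S_ud = 60.9, S_dd = 29.4
Terminal payoffs (K − S): max(-73.15, 0) = 0, max(-7.9, 0) = 0, max(23.6, 0) = 23.6
Node u (S = 87): continuation = 1/1.08·[0.5067·0.0000 + 0.4933·0.0000] = 0.0000; exercise value = 0.0000 ≤ continuation, so V_u = 0.0000
Node d (S = 42): continuation = 1/1.08·[0.5067·0.0000 + 0.4933·23.6000] = 10.7802; exercise value = 11.0000 > continuation, so V_d = 11.0000 (exercise)
Node 0 (S = 60): continuation = 1/1.08·[0.5067·0.0000 + 0.4933·11.0000] = 5.0247; exercise value = 0.0000 ≤ continuation, so V_0 = 5.0247

£5.02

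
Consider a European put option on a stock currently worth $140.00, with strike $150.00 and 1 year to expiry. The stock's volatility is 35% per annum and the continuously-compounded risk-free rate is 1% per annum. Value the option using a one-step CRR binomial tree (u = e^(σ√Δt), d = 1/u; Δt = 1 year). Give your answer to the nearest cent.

$29.10

CRR parameters: u = e^(σ√Δt) = e^(0.35·√1) = 1.4191, d = 1/u = 0.7047
Per-period rate: rΔt = 0.01·1 = 0.01, so R = e^0.01 = 1.0101
Risk-neutral probability p = (e^0.01 − 0.7047)/(1.4191 − 0.7047) = 0.3054/0.7144 = 0.4275
Terminal stock prices: S_u = 198.7, S_d = 98.66
Terminal payoffs (K − S): max(-48.67, 0) = 0, max(51.34, 0) = 51.34
Node 0 (S = 140): V_0 = e^(−0.01)·[0.4275·0.0000 + 0.5725·51.3437] = 29.1043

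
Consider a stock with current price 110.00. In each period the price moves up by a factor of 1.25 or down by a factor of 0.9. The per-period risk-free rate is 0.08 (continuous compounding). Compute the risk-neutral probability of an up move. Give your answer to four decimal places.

Risk-neutral probability p = (e^0.08 − 0.9)/(1.25 − 0.9) = 0.1833/0.3500 = 0.5237

p = 0.5237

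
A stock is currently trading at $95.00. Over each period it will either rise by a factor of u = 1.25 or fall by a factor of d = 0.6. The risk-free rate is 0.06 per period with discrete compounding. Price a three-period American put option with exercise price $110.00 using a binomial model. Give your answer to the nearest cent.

$24.32

Risk-neutral probability p = (1 + 0.06 − 0.6)/(1.25 − 0.6) = 0.4600/0.6500 = 0.7077
Terminal stock prices: S_uuu = 185.5, S_uud = 89.06, S_udd = 42.75, S_ddd = 20.52
Terminal payoffs (K − S): max(-75.55, 0) = 0, max(20.94, 0) = 20.94, max(67.25, 0) = 67.25, max(89.48, 0) = 89.48
Node uu (S = 148.4): continuation = 1/1.06·[0.7077·0.0000 + 0.2923·20.9375] = 5.7738; exercise value = 0.0000 ≤ continuation, so V_uu = 5.7738
Node ud (S = 71.25): continuation = 1/1.06·[0.7077·20.9375 + 0.2923·67.2500] = 32.5236; exercise value = 38.7500 > continuation, so V_ud = 38.7500 (exercise)
Node dd (S = 34.2): continuation = 1/1.06·[0.7077·67.2500 + 0.2923·89.4800] = 69.5736; exercise value = 75.8000 > continuation, so V_dd = 75.8000 (exercise)
Node u (S = 118.8): continuation = 1/1.06·[0.7077·5.7738 + 0.2923·38.7500] = 14.5405; exercise value = 0.0000 ≤ continuation, so V_u = 14.5405
Node d (S = 57): continuation = 1/1.06·[0.7077·38.7500 + 0.2923·75.8000] = 46.7736; exercise value = 53.0000 > continuation, so V_d = 53.0000 (exercise)
Node 0 (S = 95): continuation = 1/1.06·[0.7077·14.5405 + 0.2923·53.0000] = 24.3231; exercise value = 15.0000 ≤ continuation, so V_0 = 24.3231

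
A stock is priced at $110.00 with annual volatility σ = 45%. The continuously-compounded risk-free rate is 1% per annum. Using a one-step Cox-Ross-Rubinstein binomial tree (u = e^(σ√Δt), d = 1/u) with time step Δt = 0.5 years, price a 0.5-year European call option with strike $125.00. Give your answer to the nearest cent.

$11.18

CRR parameters: u = e^(σ√Δt) = e^(0.45·√0.5) = 1.3746, d = 1/u = 0.7275
Per-period rate: rΔt = 0.01·0.5 = 0.005, so R = e^0.005 = 1.0050
Risk-neutral probability p = (e^0.005 − 0.7275)/(1.3746 − 0.7275) = 0.2776/0.6472 = 0.4289
Terminal stock prices: S_u = 151.2, S_d = 80.02
Terminal payoffs (S − K): max(26.21, 0) = 26.21, max(-44.98, 0) = 0
Node 0 (S = 110): V_0 = e^(−0.005)·[0.4289·26.2113 + 0.5711·0.0000] = 11.1849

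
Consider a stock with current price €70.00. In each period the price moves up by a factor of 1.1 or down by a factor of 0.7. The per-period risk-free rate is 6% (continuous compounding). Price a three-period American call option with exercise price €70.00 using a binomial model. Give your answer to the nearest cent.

Risk-neutral probability p = (e^0.06 − 0.7)/(1.1 − 0.7) = 0.3618/0.4000 = 0.9046
Terminal stock prices: S_uuu = 93.17, S_uud = 59.29, S_udd = 37.73, S_ddd = 24.01
Terminal payoffs (S − K): max(23.17, 0) = 23.17, max(-10.71, 0) = 0, max(-32.27, 0) = 0, max(-45.99, 0) = 0
Node uu (S = 84.7): continuation = e^(−0.06)·[0.9046·23.1700 + 0.0954·0.0000] = 19.7388; exercise value = 14.7000 ≤ continuation, so V_uu = 19.7388
Node ud (S = 53.9): continuation = e^(−0.06)·[0.9046·0.0000 + 0.0954·0.0000] = 0.0000; exercise value = 0.0000 ≤ continuation, so V_ud = 0.0000
Node dd (S = 34.3): continuation = e^(−0.06)·[0.9046·0.0000 + 0.0954·0.0000] = 0.0000; exercise value = 0.0000 ≤ continuation, so V_dd = 0.0000
Node u (S = 77): continuation = e^(−0.06)·[0.9046·19.7388 + 0.0954·0.0000] = 16.8157; exercise value = 7.0000 ≤ continuation, so V_u = 16.8157
Node d (S = 49): continuation = e^(−0.06)·[0.9046·0.0000 + 0.0954·0.0000] = 0.0000; exercise value = 0.0000 ≤ continuation, so V_d = 0.0000
Node 0 (S = 70): continuation = e^(−0.06)·[0.9046·16.8157 + 0.0954·0.0000] = 14.3255; exercise value = 0.0000 ≤ continuation, so V_0 = 14.3255

€14.33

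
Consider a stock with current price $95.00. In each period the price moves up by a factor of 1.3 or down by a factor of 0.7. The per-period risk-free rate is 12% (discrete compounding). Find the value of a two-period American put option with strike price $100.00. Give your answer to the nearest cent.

Risk-neutral probability p = (1 + 0.12 − 0.7)/(1.3 − 0.7) = 0.4200/0.6000 = 0.7000
Terminal stock prices: S_uu = 160.6, S_ud = 86.45, S_dd = 46.55
Terminal payoffs (K − S): max(-60.55, 0) = 0, max(13.55, 0) = 13.55, max(53.45, 0) = 53.45
Node u (S = 123.5): continuation = 1/1.12·[0.7000·0.0000 + 0.3000·13.5500] = 3.6295; exercise value = 0.0000 ≤ continuation, so V_u = 3.6295
Node d (S = 66.5): continuation = 1/1.12·[0.7000·13.5500 + 0.3000·53.4500] = 22.7857; exercise value = 33.5000 > continuation, so V_d = 33.5000 (exercise)
Node 0 (S = 95): continuation = 1/1.12·[0.7000·3.6295 + 0.3000·33.5000] = 11.2416; exercise value = 5.0000 ≤ continuation, so V_0 = 11.2416

$11.24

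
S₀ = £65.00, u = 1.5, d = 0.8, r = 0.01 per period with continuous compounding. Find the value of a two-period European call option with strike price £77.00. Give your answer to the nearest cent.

Risk-neutral probability p = (e^0.01 − 0.8)/(1.5 − 0.8) = 0.2101/0.7000 = 0.3001
Terminal stock prices: S_uu = 146.2, S_ud = 78, S_dd = 41.6
Terminal payoffs (S − K): max(69.25, 0) = 69.25, max(1, 0) = 1, max(-35.4, 0) = 0
Node u (S = 97.5): V_u = e^(−0.01)·[0.3001·69.2500 + 0.6999·1.0000] = 21.2662
Node d (S = 52): V_d = e^(−0.01)·[0.3001·1.0000 + 0.6999·0.0000] = 0.2971
Node 0 (S = 65): V_0 = e^(−0.01)·[0.3001·21.2662 + 0.6999·0.2971] = 6.5237

£6.52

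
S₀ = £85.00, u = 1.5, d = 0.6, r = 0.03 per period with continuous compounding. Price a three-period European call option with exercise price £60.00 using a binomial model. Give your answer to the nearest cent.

£40.60

Risk-neutral probability p = (e^0.03 − 0.6)/(1.5 − 0.6) = 0.4305/0.9000 = 0.4783
Terminal stock prices: S_uuu = 286.9, S_uud = 114.8, S_udd = 45.9, S_ddd = 18.36
Terminal payoffs (S − K): max(226.9, 0) = 226.9, max(54.75, 0) = 54.75, max(-14.1, 0) = 0, max(-41.64, 0) = 0
Node uu (S = 191.2): V_uu = e^(−0.03)·[0.4783·226.8750 + 0.5217·54.7500] = 133.0233
Node ud (S = 76.5): V_ud = e^(−0.03)·[0.4783·54.7500 + 0.5217·0.0000] = 25.4121
Node dd (S = 30.6): V_dd = e^(−0.03)·[0.4783·0.0000 + 0.5217·0.0000] = 0.0000
Node u (S = 127.5): V_u = e^(−0.03)·[0.4783·133.0233 + 0.5217·25.4121] = 74.6085
Node d (S = 51): V_d = e^(−0.03)·[0.4783·25.4121 + 0.5217·0.0000] = 11.7949
Node 0 (S = 85): V_0 = e^(−0.03)·[0.4783·74.6085 + 0.5217·11.7949] = 40.6011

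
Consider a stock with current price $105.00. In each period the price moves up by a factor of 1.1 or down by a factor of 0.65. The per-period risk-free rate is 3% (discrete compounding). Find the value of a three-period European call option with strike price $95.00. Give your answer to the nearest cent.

Risk-neutral probability p = (1 + 0.03 − 0.65)/(1.1 − 0.65) = 0.3800/0.4500 = 0.8444
Terminal stock prices: S_uuu = 139.8, S_uud = 82.58, S_udd = 48.8, S_ddd = 28.84
Terminal payoffs (S − K): max(44.76, 0) = 44.76, max(-12.42, 0) = 0, max(-46.2, 0) = 0, max(-66.16, 0) = 0
Node uu (S = 127.1): V_uu = 1/1.03·[0.8444·44.7550 + 0.1556·0.0000] = 36.6923
Node ud (S = 75.08): V_ud = 1/1.03·[0.8444·0.0000 + 0.1556·0.0000] = 0.0000
Node dd (S = 44.36): V_dd = 1/1.03·[0.8444·0.0000 + 0.1556·0.0000] = 0.0000
Node u (S = 115.5): V_u = 1/1.03·[0.8444·36.6923 + 0.1556·0.0000] = 30.0822
Node d (S = 68.25): V_d = 1/1.03·[0.8444·0.0000 + 0.1556·0.0000] = 0.0000
Node 0 (S = 105): V_0 = 1/1.03·[0.8444·30.0822 + 0.1556·0.0000] = 24.6628

$24.66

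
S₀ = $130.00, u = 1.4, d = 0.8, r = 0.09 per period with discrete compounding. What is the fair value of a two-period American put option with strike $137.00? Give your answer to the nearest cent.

Risk-neutral probability p = (1 + 0.09 − 0.8)/(1.4 − 0.8) = 0.2900/0.6000 = 0.4833
Terminal stock prices: S_uu = 254.8, S_ud = 145.6, S_dd = 83.2
Terminal payoffs (K − S): max(-117.8, 0) = 0, max(-8.6, 0) = 0, max(53.8, 0) = 53.8
Node u (S = 182): continuation = 1/1.09·[0.4833·0.0000 + 0.5167·0.0000] = 0.0000; exercise value = 0.0000 ≤ continuation, so V_u = 0.0000
Node d (S = 104): continuation = 1/1.09·[0.4833·0.0000 + 0.5167·53.8000] = 25.5015; exercise value = 33.0000 > continuation, so V_d = 33.0000 (exercise)
Node 0 (S = 130): continuation = 1/1.09·[0.4833·0.0000 + 0.5167·33.0000] = 15.6422; exercise value = 7.0000 ≤ continuation, so V_0 = 15.6422

$15.64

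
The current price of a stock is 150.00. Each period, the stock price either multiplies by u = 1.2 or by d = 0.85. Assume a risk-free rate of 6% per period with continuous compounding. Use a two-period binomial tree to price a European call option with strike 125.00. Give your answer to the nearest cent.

41.43

Risk-neutral probability p = (e^0.06 − 0.85)/(1.2 − 0.85) = 0.2118/0.3500 = 0.6052
Terminal stock prices: S_uu = 216, S_ud = 153, S_dd = 108.4
Terminal payoffs (S − K): max(91, 0) = 91, max(28, 0) = 28, max(-16.63, 0) = 0
Node u (S = 180): V_u = e^(−0.06)·[0.6052·91.0000 + 0.3948·28.0000] = 62.2794
Node d (S = 127.5): V_d = e^(−0.06)·[0.6052·28.0000 + 0.3948·0.0000] = 15.9600
Node 0 (S = 150): V_0 = e^(−0.06)·[0.6052·62.2794 + 0.3948·15.9600] = 41.4327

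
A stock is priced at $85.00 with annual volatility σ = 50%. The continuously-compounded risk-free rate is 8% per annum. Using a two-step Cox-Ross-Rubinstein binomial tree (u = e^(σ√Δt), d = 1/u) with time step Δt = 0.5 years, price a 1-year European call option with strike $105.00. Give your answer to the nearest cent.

CRR parameters: u = e^(σ√Δt) = e^(0.5·√0.5) = 1.4241, d = 1/u = 0.7022
Per-period rate: rΔt = 0.08·0.5 = 0.04, so R = e^0.04 = 1.0408
Risk-neutral probability p = (e^0.04 − 0.7022)/(1.4241 − 0.7022) = 0.3386/0.7219 = 0.4691
Terminal stock prices: S_uu = 172.4, S_ud = 85, S_dd = 41.91
Terminal payoffs (S − K): max(67.39, 0) = 67.39, max(-20, 0) = 0, max(-63.09, 0) = 0
Node u (S = 121.1): V_u = e^(−0.04)·[0.4691·67.3898 + 0.5309·0.0000] = 30.3698
Node d (S = 59.69): V_d = e^(−0.04)·[0.4691·0.0000 + 0.5309·0.0000] = 0.0000
Node 0 (S = 85): V_0 = e^(−0.04)·[0.4691·30.3698 + 0.5309·0.0000] = 13.6864

$13.69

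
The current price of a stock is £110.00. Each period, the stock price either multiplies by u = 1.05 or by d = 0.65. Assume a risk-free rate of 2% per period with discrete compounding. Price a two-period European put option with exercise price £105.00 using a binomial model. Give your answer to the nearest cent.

Risk-neutral probability p = (1 + 0.02 − 0.65)/(1.05 − 0.65) = 0.3700/0.4000 = 0.9250
Terminal stock prices: S_uu = 121.3, S_ud = 75.08, S_dd = 46.48
Terminal payoffs (K − S): max(-16.28, 0) = 0, max(29.92, 0) = 29.92, max(58.52, 0) = 58.52
Node u (S = 115.5): V_u = 1/1.02·[0.9250·0.0000 + 0.0750·29.9250] = 2.2004
Node d (S = 71.5): V_d = 1/1.02·[0.9250·29.9250 + 0.0750·58.5250] = 31.4412
Node 0 (S = 110): V_0 = 1/1.02·[0.9250·2.2004 + 0.0750·31.4412] = 4.3073

£4.31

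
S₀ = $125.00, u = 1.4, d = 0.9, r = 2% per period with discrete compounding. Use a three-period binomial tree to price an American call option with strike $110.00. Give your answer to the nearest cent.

$29.15

Risk-neutral probability p = (1 + 0.02 − 0.9)/(1.4 − 0.9) = 0.1200/0.5000 = 0.2400
Terminal stock prices: S_uuu = 343, S_uud = 220.5, S_udd = 141.8, S_ddd = 91.13
Terminal payoffs (S − K): max(233, 0) = 233, max(110.5, 0) = 110.5, max(31.75, 0) = 31.75, max(-18.87, 0) = 0
Node uu (S = 245): continuation = 1/1.02·[0.2400·233.0000 + 0.7600·110.5000] = 137.1569; exercise value = 135.0000 ≤ continuation, so V_uu = 137.1569
Node ud (S = 157.5): continuation = 1/1.02·[0.2400·110.5000 + 0.7600·31.7500] = 49.6569; exercise value = 47.5000 ≤ continuation, so V_ud = 49.6569
Node dd (S = 101.2): continuation = 1/1.02·[0.2400·31.7500 + 0.7600·0.0000] = 7.4706; exercise value = 0.0000 ≤ continuation, so V_dd = 7.4706
Node u (S = 175): continuation = 1/1.02·[0.2400·137.1569 + 0.7600·49.6569] = 69.2714; exercise value = 65.0000 ≤ continuation, so V_u = 69.2714
Node d (S = 112.5): continuation = 1/1.02·[0.2400·49.6569 + 0.7600·7.4706] = 17.2503; exercise value = 2.5000 ≤ continuation, so V_d = 17.2503
Node 0 (S = 125): continuation = 1/1.02·[0.2400·69.2714 + 0.7600·17.2503] = 29.1523; exercise value = 15.0000 ≤ continuation, so V_0 = 29.1523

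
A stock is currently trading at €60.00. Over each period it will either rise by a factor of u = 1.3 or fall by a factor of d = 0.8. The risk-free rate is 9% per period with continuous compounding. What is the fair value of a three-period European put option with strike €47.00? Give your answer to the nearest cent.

Risk-neutral probability p = (e^0.09 − 0.8)/(1.3 − 0.8) = 0.2942/0.5000 = 0.5883
Terminal stock prices: S_uuu = 131.8, S_uud = 81.12, S_udd = 49.92, S_ddd = 30.72
Terminal payoffs (K − S): max(-84.82, 0) = 0, max(-34.12, 0) = 0, max(-2.92, 0) = 0, max(16.28, 0) = 16.28
Node uu (S = 101.4): V_uu = e^(−0.09)·[0.5883·0.0000 + 0.4117·0.0000] = 0.0000
Node ud (S = 62.4): V_ud = e^(−0.09)·[0.5883·0.0000 + 0.4117·0.0000] = 0.0000
Node dd (S = 38.4): V_dd = e^(−0.09)·[0.5883·0.0000 + 0.4117·16.2800] = 6.1249
Node u (S = 78): V_u = e^(−0.09)·[0.5883·0.0000 + 0.4117·0.0000] = 0.0000
Node d (S = 48): V_d = e^(−0.09)·[0.5883·0.0000 + 0.4117·6.1249] = 2.3043
Node 0 (S = 60): V_0 = e^(−0.09)·[0.5883·0.0000 + 0.4117·2.3043] = 0.8669

€0.87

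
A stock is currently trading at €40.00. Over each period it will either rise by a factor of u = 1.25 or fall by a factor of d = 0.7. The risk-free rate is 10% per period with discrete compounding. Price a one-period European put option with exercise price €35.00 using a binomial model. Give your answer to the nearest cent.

Risk-neutral probability p = (1 + 0.1 − 0.7)/(1.25 − 0.7) = 0.4000/0.5500 = 0.7273
Terminal stock prices: S_u = 50, S_d = 28
Terminal payoffs (K − S): max(-15, 0) = 0, max(7, 0) = 7
Node 0 (S = 40): V_0 = 1/1.1·[0.7273·0.0000 + 0.2727·7.0000] = 1.7355

€1.74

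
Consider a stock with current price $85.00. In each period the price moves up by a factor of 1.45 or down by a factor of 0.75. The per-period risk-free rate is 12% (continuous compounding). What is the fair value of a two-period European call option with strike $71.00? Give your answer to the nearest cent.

Risk-neutral probability p = (e^0.12 − 0.75)/(1.45 − 0.75) = 0.3775/0.7000 = 0.5393
Terminal stock prices: S_uu = 178.7, S_ud = 92.44, S_dd = 47.81
Terminal payoffs (S − K): max(107.7, 0) = 107.7, max(21.44, 0) = 21.44, max(-23.19, 0) = 0
Node u (S = 123.2): V_u = e^(−0.12)·[0.5393·107.7125 + 0.4607·21.4375] = 60.2786
Node d (S = 63.75): V_d = e^(−0.12)·[0.5393·21.4375 + 0.4607·0.0000] = 10.2535
Node 0 (S = 85): V_0 = e^(−0.12)·[0.5393·60.2786 + 0.4607·10.2535] = 33.0211

$33.02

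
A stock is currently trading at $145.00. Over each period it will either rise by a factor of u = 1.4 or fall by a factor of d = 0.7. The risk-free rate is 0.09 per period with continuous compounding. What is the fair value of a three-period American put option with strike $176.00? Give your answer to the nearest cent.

Risk-neutral probability p = (e^0.09 − 0.7)/(1.4 − 0.7) = 0.3942/0.7000 = 0.5631
Terminal stock prices: S_uuu = 397.9, S_uud = 198.9, S_udd = 99.47, S_ddd = 49.73
Terminal payoffs (K − S): max(-221.9, 0) = 0, max(-22.94, 0) = 0, max(76.53, 0) = 76.53, max(126.3, 0) = 126.3
Node uu (S = 284.2): continuation = e^(−0.09)·[0.5631·0.0000 + 0.4369·0.0000] = 0.0000; exercise value = 0.0000 ≤ continuation, so V_uu = 0.0000
Node ud (S = 142.1): continuation = e^(−0.09)·[0.5631·0.0000 + 0.4369·76.5300] = 30.5577; exercise value = 33.9000 > continuation, so V_ud = 33.9000 (exercise)
Node dd (S = 71.05): continuation = e^(−0.09)·[0.5631·76.5300 + 0.4369·126.2650] = 89.8019; exercise value = 104.9500 > continuation, so V_dd = 104.9500 (exercise)
Node u (S = 203): continuation = e^(−0.09)·[0.5631·0.0000 + 0.4369·33.9000] = 13.5360; exercise value = 0.0000 ≤ continuation, so V_u = 13.5360
Node d (S = 101.5): continuation = e^(−0.09)·[0.5631·33.9000 + 0.4369·104.9500] = 59.3519; exercise value = 74.5000 > continuation, so V_d = 74.5000 (exercise)
Node 0 (S = 145): continuation = e^(−0.09)·[0.5631·13.5360 + 0.4369·74.5000] = 36.7133; exercise value = 31.0000 ≤ continuation, so V_0 = 36.7133

$36.71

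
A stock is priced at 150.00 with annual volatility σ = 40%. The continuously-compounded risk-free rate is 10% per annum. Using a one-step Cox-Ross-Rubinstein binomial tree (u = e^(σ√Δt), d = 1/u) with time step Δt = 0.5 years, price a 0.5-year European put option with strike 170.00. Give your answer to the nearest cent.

26.05

CRR parameters: u = e^(σ√Δt) = e^(0.4·√0.5) = 1.3269, d = 1/u = 0.7536
Per-period rate: rΔt = 0.1·0.5 = 0.05, so R = e^0.05 = 1.0513
Risk-neutral probability p = (e^0.05 − 0.7536)/(1.3269 − 0.7536) = 0.2976/0.5733 = 0.5192
Terminal stock prices: S_u = 199, S_d = 113
Terminal payoffs (K − S): max(-29.03, 0) = 0, max(56.95, 0) = 56.95
Node 0 (S = 150): V_0 = e^(−0.05)·[0.5192·0.0000 + 0.4808·56.9543] = 26.0484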